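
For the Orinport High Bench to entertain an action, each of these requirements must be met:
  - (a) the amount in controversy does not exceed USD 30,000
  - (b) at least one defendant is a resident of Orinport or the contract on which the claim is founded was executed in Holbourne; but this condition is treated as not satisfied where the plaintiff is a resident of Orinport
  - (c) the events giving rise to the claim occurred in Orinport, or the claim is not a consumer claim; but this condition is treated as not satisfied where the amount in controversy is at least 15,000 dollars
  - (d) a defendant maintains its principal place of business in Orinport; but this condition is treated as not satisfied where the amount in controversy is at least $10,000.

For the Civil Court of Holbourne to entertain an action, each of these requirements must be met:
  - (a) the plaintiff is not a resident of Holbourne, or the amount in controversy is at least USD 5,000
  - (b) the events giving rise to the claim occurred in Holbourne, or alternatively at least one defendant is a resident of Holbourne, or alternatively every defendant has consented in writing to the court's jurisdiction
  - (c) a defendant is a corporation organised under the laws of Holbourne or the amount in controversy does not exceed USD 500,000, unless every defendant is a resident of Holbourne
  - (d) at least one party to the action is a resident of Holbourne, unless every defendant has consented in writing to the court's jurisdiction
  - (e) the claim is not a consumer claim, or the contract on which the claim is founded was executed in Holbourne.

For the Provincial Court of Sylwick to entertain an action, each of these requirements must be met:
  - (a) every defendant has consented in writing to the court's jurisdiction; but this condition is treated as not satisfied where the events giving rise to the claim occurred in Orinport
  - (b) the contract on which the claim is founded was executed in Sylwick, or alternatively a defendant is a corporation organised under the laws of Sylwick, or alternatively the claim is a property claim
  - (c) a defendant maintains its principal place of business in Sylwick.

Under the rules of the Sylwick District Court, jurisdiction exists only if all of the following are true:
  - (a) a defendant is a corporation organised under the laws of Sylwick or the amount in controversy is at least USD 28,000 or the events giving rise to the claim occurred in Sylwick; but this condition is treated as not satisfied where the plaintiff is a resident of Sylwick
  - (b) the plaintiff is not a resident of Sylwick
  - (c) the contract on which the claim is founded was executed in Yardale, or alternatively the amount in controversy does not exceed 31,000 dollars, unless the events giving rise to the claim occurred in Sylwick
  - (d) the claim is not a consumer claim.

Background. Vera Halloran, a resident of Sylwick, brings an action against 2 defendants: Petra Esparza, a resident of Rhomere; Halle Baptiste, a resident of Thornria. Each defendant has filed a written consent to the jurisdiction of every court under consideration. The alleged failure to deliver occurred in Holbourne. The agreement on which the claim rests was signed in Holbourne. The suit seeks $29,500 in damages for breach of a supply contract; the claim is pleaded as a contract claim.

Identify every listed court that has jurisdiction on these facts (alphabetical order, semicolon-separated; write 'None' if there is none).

The Orinport High Bench:
  (a) The amount in controversy is $29,500, within the USD 30,000 ceiling. Satisfied.
  (b) The contract was executed in Holbourne, so this disjunct is met. The carve-out does not apply: the plaintiff resides in Sylwick, not Orinport. Satisfied.
  (c) The claim is a contract claim, not a consumer claim, so one alternative holds. But the carve-out bites: the amount in controversy is 29,500 dollars, which meets the 15,000 dollars floor. Fails.
  (d) No defendant is a corporation. Not satisfied.
  → No jurisdiction.
The Civil Court of Holbourne:
  (a) The plaintiff resides in Sylwick, which is not Holbourne, so one alternative holds. Satisfied.
  (b) The operative events occurred in Holbourne, so one alternative holds. Satisfied.
  (c) The amount in controversy is $29,500, within the 500,000 dollars ceiling, which satisfies one of the alternatives. Satisfied.
  (d) No party resides in Holbourne. However, every defendant has filed written consent, so the 'unless' proviso supplies this condition. Met.
  (e) The claim is a contract claim, not a consumer claim, so one alternative holds. Met.
  → All conditions met; jurisdiction exists.
The Provincial Court of Sylwick:
  (a) Every defendant has filed written consent. The carve-out does not apply: the operative events occurred in Holbourne, not Orinport. Met.
  (b) The contract was executed in Holbourne, not Sylwick; no defendant is a corporation; the claim is a contract claim, not a property claim — no alternative holds. Not satisfied.
  (c) No defendant is a corporation. Not met.
  → No jurisdiction.
The Sylwick District Court:
  (a) The amount in controversy is USD 29,500, which meets the USD 28,000 floor, which satisfies one of the alternatives. But the plaintiff resides in Sylwick, triggering the carve-out and defeating this condition. Condition not met.
  (b) The plaintiff resides in Sylwick. Condition not met.
  (c) The amount in controversy is $29,500, within the USD 31,000 ceiling, which satisfies one of the alternatives. Condition met.
  (d) The claim is a contract claim, not a consumer claim. Satisfied.
  → Not every requirement is met — no jurisdiction.

the Civil Court of Holbourne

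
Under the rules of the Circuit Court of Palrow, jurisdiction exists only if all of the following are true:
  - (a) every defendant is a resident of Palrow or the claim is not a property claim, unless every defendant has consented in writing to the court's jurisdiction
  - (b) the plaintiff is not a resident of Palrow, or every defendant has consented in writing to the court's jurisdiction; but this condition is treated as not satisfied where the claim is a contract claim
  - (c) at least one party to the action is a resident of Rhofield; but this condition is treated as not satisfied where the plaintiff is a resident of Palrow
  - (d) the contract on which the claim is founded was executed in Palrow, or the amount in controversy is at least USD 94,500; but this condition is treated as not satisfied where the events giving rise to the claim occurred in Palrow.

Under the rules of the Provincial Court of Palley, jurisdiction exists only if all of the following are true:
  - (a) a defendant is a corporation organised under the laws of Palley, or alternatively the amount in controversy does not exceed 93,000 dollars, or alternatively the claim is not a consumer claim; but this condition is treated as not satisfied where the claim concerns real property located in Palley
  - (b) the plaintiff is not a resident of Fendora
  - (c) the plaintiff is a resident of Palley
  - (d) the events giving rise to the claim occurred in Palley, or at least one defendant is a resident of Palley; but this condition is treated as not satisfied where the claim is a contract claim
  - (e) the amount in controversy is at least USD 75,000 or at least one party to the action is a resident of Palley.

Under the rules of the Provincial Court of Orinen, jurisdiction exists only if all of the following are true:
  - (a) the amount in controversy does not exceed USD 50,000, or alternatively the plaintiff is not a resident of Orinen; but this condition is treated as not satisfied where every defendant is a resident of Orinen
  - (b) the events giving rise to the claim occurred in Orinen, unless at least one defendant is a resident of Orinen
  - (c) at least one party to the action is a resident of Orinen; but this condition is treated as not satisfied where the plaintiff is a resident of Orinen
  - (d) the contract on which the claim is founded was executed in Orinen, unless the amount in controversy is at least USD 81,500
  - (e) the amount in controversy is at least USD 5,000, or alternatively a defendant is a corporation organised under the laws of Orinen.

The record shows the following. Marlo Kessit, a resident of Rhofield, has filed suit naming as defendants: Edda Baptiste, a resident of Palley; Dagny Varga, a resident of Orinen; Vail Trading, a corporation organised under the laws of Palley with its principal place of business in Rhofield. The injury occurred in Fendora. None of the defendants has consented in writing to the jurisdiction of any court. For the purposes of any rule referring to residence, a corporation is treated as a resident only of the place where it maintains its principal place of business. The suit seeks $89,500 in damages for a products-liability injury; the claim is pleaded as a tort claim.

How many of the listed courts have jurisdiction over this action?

1

The Circuit Court of Palrow:
  (a) The claim is a tort claim, not a property claim, so one alternative holds. Condition met.
  (b) The plaintiff resides in Rhofield, which is not Palrow, so one alternative holds. The carve-out does not apply: the claim is a tort claim, not a contract claim. Met.
  (c) Marlo Kessit resides in Rhofield. And the carve-out is inapplicable — the plaintiff resides in Rhofield, not Palrow. Met.
  (d) No contract (and hence no place of execution) is alleged; the amount in controversy is $89,500, below the 94,500 dollars floor — every alternative fails. Condition not met.
  → The court lacks jurisdiction.
The Provincial Court of Palley:
  (a) Vail Trading is organised under the laws of Palley, which satisfies one of the alternatives. The exception is not triggered, since the claim does not concern real property. Satisfied.
  (b) The plaintiff resides in Rhofield, which is not Fendora. Satisfied.
  (c) The plaintiff resides in Rhofield, not Palley. Not met.
  (d) Edda Baptiste resides in Palley, so one alternative holds. The carve-out does not apply: the claim is a tort claim, not a contract claim. Met.
  (e) The amount in controversy is 89,500 dollars, which meets the 75,000 dollars floor, so one alternative holds. Met.
  → At least one condition fails; no jurisdiction.
The Provincial Court of Orinen:
  (a) The plaintiff resides in Rhofield, which is not Orinen, so one alternative holds. And the carve-out is inapplicable — the defendants reside as follows — Edda Baptiste in Palley, Dagny Varga in Orinen, Vail Trading in Rhofield — not all in Orinen. Satisfied.
  (b) The operative events occurred in Fendora, not Orinen. However, Dagny Varga resides in Orinen, so the 'unless' proviso supplies this condition. Met.
  (c) Dagny Varga resides in Orinen. The exception is not triggered, since the plaintiff resides in Rhofield, not Orinen. Met.
  (d) No contract (and hence no place of execution) is alleged. But the amount in controversy is 89,500 dollars, which meets the $81,500 floor, and the 'unless' clause therefore excuses the requirement. Met.
  (e) The amount in controversy is 89,500 dollars, which meets the 5,000 dollars floor, so this disjunct is met. Satisfied.
  → The court has jurisdiction.
Courts with jurisdiction: the Provincial Court of Orinen — 1 in total.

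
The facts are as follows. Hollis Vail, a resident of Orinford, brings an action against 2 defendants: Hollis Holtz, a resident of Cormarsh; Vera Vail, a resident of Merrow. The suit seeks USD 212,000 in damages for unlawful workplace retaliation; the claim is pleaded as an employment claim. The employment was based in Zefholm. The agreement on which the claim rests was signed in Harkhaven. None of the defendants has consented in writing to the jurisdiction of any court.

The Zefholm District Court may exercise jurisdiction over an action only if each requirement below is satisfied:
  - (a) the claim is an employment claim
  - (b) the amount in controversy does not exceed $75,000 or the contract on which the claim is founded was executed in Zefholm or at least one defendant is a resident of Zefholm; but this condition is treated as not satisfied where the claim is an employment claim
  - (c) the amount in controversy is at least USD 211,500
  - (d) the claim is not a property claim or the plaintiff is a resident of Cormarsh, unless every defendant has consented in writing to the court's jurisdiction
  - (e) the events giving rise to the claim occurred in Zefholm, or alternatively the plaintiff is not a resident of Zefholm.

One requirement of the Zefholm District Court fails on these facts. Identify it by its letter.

The Zefholm District Court:
  (a) The claim is an employment claim. Satisfied.
  (b) The amount in controversy is USD 212,000, above the USD 75,000 ceiling; the contract was executed in Harkhaven, not Zefholm; no defendant resides in Zefholm (they reside in Cormarsh, Merrow) — none of the alternatives is met. Condition not met.
  (c) The amount in controversy is USD 212,000, which meets the USD 211,500 floor. Met.
  (d) The claim is an employment claim, not a property claim — that alternative is enough. Met.
  (e) The operative events occurred in Zefholm, which satisfies one of the alternatives. Satisfied.
Only condition (b) fails.

(b)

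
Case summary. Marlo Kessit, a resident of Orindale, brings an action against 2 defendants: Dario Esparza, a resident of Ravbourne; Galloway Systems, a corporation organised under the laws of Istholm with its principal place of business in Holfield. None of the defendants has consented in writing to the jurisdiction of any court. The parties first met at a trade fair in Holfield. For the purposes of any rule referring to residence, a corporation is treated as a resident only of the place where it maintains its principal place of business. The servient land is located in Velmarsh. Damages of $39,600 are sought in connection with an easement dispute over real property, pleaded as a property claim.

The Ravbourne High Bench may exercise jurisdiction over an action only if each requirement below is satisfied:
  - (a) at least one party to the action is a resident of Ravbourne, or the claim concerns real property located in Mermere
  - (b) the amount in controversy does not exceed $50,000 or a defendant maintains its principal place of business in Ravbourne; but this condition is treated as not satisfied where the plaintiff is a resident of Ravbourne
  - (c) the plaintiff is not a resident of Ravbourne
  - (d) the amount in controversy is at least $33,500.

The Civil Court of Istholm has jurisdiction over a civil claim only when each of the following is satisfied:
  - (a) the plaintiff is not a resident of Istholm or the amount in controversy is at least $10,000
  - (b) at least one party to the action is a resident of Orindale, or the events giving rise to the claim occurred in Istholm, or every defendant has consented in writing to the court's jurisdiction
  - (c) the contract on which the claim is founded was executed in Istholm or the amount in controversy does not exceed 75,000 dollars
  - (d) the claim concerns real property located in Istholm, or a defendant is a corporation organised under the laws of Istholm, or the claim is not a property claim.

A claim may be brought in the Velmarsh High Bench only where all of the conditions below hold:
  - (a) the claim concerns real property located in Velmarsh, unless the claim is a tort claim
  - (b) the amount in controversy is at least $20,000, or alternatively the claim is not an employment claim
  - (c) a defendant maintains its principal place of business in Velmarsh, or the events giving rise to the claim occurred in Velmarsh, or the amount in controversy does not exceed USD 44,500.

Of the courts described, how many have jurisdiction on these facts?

The Ravbourne High Bench:
  (a) Dario Esparza resides in Ravbourne, which satisfies one of the alternatives. Condition met.
  (b) The amount in controversy is 39,600 dollars, within the USD 50,000 ceiling — that alternative is enough. The carve-out does not apply: the plaintiff resides in Orindale, not Ravbourne. Condition met.
  (c) The plaintiff resides in Orindale, which is not Ravbourne. Satisfied.
  (d) The amount in controversy is $39,600, which meets the $33,500 floor. Condition met.
  → The court has jurisdiction.
The Civil Court of Istholm:
  (a) The plaintiff resides in Orindale, which is not Istholm — that alternative is enough. Satisfied.
  (b) Marlo Kessit resides in Orindale — that alternative is enough. Satisfied.
  (c) The amount in controversy is $39,600, within the 75,000 dollars ceiling, so one alternative holds. Condition met.
  (d) Galloway Systems is organised under the laws of Istholm — that alternative is enough. Satisfied.
  → Every requirement is satisfied — jurisdiction.
The Velmarsh High Bench:
  (a) The property lies in Velmarsh. Met.
  (b) The amount in controversy is 39,600 dollars, which meets the $20,000 floor — that alternative is enough. Met.
  (c) The operative events occurred in Velmarsh — that alternative is enough. Met.
  → All conditions met; jurisdiction exists.
Courts with jurisdiction: the Ravbourne High Bench, the Civil Court of Istholm, the Velmarsh High Bench — 3 in total.

3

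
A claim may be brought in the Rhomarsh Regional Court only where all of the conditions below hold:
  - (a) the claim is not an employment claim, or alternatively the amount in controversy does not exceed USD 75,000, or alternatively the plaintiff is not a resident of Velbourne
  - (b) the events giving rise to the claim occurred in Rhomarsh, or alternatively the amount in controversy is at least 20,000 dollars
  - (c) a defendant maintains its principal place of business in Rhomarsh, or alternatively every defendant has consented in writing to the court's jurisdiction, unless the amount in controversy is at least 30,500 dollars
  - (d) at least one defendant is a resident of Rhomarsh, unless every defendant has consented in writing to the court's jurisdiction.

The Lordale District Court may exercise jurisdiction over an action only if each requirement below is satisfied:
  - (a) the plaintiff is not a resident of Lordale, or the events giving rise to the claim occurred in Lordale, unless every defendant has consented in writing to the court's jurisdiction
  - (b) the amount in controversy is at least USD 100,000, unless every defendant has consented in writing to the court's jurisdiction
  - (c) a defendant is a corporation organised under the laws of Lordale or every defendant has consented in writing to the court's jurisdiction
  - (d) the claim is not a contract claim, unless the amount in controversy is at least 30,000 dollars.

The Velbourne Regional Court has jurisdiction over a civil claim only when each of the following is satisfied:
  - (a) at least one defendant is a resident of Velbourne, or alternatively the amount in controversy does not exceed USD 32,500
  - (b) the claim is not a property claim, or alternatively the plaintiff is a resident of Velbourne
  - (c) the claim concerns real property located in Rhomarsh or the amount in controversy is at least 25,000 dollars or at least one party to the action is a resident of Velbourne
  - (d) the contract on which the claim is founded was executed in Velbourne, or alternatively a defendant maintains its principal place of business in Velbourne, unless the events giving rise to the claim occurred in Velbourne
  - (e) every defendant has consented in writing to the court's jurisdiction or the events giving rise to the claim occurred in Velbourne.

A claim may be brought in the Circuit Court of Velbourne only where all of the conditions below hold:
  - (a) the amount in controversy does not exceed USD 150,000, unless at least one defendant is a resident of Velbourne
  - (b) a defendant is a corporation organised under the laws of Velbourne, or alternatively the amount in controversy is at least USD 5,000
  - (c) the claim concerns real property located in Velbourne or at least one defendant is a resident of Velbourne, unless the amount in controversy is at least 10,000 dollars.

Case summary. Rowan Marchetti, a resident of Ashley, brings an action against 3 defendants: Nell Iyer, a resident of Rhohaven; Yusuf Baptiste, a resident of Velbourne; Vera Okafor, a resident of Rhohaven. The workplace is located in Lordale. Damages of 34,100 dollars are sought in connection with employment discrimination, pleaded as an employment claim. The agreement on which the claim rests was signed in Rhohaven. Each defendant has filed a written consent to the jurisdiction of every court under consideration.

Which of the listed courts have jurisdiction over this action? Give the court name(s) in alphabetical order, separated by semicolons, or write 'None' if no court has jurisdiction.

The Rhomarsh Regional Court:
  (a) The amount in controversy is USD 34,100, within the 75,000 dollars ceiling, so this disjunct is met. Satisfied.
  (b) The amount in controversy is $34,100, which meets the USD 20,000 floor — that alternative is enough. Condition met.
  (c) Every defendant has filed written consent, which satisfies one of the alternatives. Satisfied.
  (d) No defendant resides in Rhomarsh (they reside in Rhohaven, Velbourne, Rhohaven). But every defendant has filed written consent, and the 'unless' clause therefore excuses the requirement. Met.
  → All conditions met; jurisdiction exists.
The Lordale District Court:
  (a) The plaintiff resides in Ashley, which is not Lordale, which satisfies one of the alternatives. Met.
  (b) The amount in controversy is USD 34,100, below the 100,000 dollars floor. However, every defendant has filed written consent, so the 'unless' proviso supplies this condition. Satisfied.
  (c) Every defendant has filed written consent, so this disjunct is met. Condition met.
  (d) The claim is an employment claim, not a contract claim. Met.
  → All conditions met; jurisdiction exists.
The Velbourne Regional Court:
  (a) Yusuf Baptiste resides in Velbourne, so this disjunct is met. Condition met.
  (b) The claim is an employment claim, not a property claim, so this disjunct is met. Condition met.
  (c) The amount in controversy is $34,100, which meets the USD 25,000 floor — that alternative is enough. Satisfied.
  (d) The contract was executed in Rhohaven, not Velbourne; no defendant is a corporation — no alternative holds. And the operative events occurred in Lordale, not Velbourne, so the proviso does not save it. Condition not met.
  (e) Every defendant has filed written consent — that alternative is enough. Condition met.
  → At least one condition fails; no jurisdiction.
The Circuit Court of Velbourne:
  (a) The amount in controversy is USD 34,100, within the $150,000 ceiling. Met.
  (b) The amount in controversy is USD 34,100, which meets the 5,000 dollars floor, so this disjunct is met. Met.
  (c) Yusuf Baptiste resides in Velbourne — that alternative is enough. Condition met.
  → The court has jurisdiction.

the Circuit Court of Velbourne; the Lordale District Court; the Rhomarsh Regional Court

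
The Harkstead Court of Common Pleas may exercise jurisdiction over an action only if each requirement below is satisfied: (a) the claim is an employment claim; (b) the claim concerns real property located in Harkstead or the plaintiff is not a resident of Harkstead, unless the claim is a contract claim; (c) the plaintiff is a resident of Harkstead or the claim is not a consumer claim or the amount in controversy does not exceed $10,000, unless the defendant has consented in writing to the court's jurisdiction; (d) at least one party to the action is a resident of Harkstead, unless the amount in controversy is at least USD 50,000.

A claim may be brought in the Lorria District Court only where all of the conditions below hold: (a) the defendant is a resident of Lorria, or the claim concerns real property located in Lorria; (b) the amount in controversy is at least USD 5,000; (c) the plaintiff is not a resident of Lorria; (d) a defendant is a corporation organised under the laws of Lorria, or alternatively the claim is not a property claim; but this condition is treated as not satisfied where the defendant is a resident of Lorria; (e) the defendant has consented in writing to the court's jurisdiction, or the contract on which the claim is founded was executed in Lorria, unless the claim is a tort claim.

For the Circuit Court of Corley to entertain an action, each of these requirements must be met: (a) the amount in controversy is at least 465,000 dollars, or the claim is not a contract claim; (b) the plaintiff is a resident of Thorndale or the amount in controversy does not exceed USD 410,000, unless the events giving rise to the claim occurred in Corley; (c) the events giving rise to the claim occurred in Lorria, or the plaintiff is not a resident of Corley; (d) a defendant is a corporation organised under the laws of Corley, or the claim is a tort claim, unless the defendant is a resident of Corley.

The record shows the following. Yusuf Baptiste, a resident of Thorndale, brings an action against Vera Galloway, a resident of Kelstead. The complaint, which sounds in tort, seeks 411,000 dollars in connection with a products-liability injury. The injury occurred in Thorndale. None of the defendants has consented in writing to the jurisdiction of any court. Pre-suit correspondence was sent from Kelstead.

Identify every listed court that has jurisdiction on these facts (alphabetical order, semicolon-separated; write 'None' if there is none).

the Circuit Court of Corley

The Harkstead Court of Common Pleas:
  (a) The claim is a tort claim, not an employment claim. Condition not met.
  (b) The plaintiff resides in Thorndale, which is not Harkstead, which satisfies one of the alternatives. Condition met.
  (c) The claim is a tort claim, not a consumer claim, so this disjunct is met. Condition met.
  (d) No party resides in Harkstead. The proviso rescues it, though: the amount in controversy is $411,000, which meets the USD 50,000 floor. Condition met.
  → The court lacks jurisdiction.
The Lorria District Court:
  (a) The defendant resides in Kelstead, not Lorria; the claim does not concern real property — every alternative fails. Condition not met.
  (b) The amount in controversy is USD 411,000, which meets the $5,000 floor. Satisfied.
  (c) The plaintiff resides in Thorndale, which is not Lorria. Condition met.
  (d) The claim is a tort claim, not a property claim, so one alternative holds. The carve-out does not apply: the defendant resides in Kelstead, not Lorria. Satisfied.
  (e) No such written consent has been filed; no contract (and hence no place of execution) is alleged — no alternative holds. But the claim is a tort claim, and the 'unless' clause therefore excuses the requirement. Met.
  → At least one condition fails; no jurisdiction.
The Circuit Court of Corley:
  (a) The claim is a tort claim, not a contract claim, so this disjunct is met. Met.
  (b) The plaintiff resides in Thorndale, so one alternative holds. Condition met.
  (c) The plaintiff resides in Thorndale, which is not Corley, so one alternative holds. Satisfied.
  (d) The claim is a tort claim, which satisfies one of the alternatives. Met.
  → All conditions met; jurisdiction exists.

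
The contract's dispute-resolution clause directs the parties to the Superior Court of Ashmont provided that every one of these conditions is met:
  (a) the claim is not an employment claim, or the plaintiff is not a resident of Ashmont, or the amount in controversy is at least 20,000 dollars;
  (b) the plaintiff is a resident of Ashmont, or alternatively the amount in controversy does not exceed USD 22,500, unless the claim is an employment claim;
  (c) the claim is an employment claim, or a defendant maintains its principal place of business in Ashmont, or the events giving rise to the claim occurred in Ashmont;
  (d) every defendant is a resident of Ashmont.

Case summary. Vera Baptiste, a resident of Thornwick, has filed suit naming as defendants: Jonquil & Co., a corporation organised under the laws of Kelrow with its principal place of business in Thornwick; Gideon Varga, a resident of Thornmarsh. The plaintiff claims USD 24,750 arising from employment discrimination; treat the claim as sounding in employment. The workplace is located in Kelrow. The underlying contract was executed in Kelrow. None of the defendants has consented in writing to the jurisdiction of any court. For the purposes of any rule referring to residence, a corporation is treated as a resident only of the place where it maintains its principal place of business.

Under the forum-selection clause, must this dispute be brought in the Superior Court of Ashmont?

No

The Superior Court of Ashmont:
  (a) The plaintiff resides in Thornwick, which is not Ashmont, so this disjunct is met. Satisfied.
  (b) The plaintiff resides in Thornwick, not Ashmont; the amount in controversy is USD 24,750, above the 22,500 dollars ceiling — none of the alternatives is met. The proviso rescues it, though: the claim is an employment claim. Met.
  (c) The claim is an employment claim, which satisfies one of the alternatives. Satisfied.
  (d) The defendants reside as follows — Jonquil & Co. in Thornwick, Gideon Varga in Thornmarsh — not all in Ashmont. Condition not met.
  → Forum clause is not triggered.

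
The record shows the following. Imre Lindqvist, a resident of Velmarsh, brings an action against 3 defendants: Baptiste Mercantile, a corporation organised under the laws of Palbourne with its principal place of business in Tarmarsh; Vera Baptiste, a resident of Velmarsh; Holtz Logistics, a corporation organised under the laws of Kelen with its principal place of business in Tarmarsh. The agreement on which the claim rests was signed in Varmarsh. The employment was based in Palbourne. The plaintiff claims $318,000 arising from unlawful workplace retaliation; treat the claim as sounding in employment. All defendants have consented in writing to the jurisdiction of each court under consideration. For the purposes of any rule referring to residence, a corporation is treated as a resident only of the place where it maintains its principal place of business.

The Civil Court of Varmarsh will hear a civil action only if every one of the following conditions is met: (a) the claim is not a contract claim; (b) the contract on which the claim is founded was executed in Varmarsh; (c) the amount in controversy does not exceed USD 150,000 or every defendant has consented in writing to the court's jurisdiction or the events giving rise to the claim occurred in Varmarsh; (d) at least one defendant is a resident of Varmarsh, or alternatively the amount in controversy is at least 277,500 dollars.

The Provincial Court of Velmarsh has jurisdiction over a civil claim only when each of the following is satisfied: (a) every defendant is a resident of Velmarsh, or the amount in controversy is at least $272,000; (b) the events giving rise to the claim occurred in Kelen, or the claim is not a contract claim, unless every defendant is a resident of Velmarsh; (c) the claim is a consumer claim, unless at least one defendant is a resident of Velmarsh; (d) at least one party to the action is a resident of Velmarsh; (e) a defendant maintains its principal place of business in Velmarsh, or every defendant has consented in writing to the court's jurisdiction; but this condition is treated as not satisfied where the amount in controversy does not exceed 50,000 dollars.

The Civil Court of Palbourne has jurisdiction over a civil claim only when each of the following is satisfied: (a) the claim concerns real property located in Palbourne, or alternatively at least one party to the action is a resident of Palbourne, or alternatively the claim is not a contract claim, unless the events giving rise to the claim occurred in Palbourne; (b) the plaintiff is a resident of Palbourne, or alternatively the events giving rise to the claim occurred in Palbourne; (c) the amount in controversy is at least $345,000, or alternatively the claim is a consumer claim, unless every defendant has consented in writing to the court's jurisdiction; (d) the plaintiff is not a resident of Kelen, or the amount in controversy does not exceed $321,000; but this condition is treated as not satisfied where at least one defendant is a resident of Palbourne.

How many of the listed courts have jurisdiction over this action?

The Civil Court of Varmarsh:
  (a) The claim is an employment claim, not a contract claim. Satisfied.
  (b) The contract was executed in Varmarsh. Met.
  (c) Every defendant has filed written consent, so one alternative holds. Met.
  (d) The amount in controversy is $318,000, which meets the $277,500 floor — that alternative is enough. Met.
  → Jurisdiction lies.
The Provincial Court of Velmarsh:
  (a) The amount in controversy is $318,000, which meets the USD 272,000 floor, so one alternative holds. Met.
  (b) The claim is an employment claim, not a contract claim — that alternative is enough. Met.
  (c) The claim is an employment claim, not a consumer claim. However, Vera Baptiste resides in Velmarsh, so the 'unless' proviso supplies this condition. Met.
  (d) Imre Lindqvist resides in Velmarsh. Condition met.
  (e) Every defendant has filed written consent, which satisfies one of the alternatives. The exception is not triggered, since the amount in controversy is $318,000, above the 50,000 dollars ceiling. Satisfied.
  → Every requirement is satisfied — jurisdiction.
The Civil Court of Palbourne:
  (a) The claim is an employment claim, not a contract claim, which satisfies one of the alternatives. Condition met.
  (b) The operative events occurred in Palbourne, which satisfies one of the alternatives. Met.
  (c) The amount in controversy is USD 318,000, below the $345,000 floor; the claim is an employment claim, not a consumer claim — no alternative holds. However, every defendant has filed written consent, so the 'unless' proviso supplies this condition. Satisfied.
  (d) The plaintiff resides in Velmarsh, which is not Kelen, so this disjunct is met. And the carve-out is inapplicable — no defendant resides in Palbourne (they reside in Tarmarsh, Velmarsh, Tarmarsh). Condition met.
  → Every requirement is satisfied — jurisdiction.
Courts with jurisdiction: the Civil Court of Varmarsh, the Provincial Court of Velmarsh, the Civil Court of Palbourne — 3 in total.

3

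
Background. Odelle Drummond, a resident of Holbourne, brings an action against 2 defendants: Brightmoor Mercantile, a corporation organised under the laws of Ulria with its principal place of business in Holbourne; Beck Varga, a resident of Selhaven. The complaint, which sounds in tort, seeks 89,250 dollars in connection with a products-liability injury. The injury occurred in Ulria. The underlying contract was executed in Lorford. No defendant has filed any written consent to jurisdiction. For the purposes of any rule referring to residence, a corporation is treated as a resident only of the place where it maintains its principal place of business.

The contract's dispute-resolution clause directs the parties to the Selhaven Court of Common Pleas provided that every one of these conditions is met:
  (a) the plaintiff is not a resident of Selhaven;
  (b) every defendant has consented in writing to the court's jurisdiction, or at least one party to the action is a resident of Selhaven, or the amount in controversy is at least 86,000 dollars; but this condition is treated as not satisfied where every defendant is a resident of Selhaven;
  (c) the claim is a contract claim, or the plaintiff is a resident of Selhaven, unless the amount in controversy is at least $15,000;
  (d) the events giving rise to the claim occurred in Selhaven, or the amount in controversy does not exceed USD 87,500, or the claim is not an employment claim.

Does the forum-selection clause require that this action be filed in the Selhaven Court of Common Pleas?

Yes

The Selhaven Court of Common Pleas:
  (a) The plaintiff resides in Holbourne, which is not Selhaven. Condition met.
  (b) Beck Varga resides in Selhaven — that alternative is enough. And the carve-out is inapplicable — the defendants reside as follows — Brightmoor Mercantile in Holbourne, Beck Varga in Selhaven — not all in Selhaven. Condition met.
  (c) The claim is a tort claim, not a contract claim; the plaintiff resides in Holbourne, not Selhaven — every alternative fails. However, the amount in controversy is USD 89,250, which meets the $15,000 floor, so the 'unless' proviso supplies this condition. Condition met.
  (d) The claim is a tort claim, not an employment claim, which satisfies one of the alternatives. Met.
  → The clause applies.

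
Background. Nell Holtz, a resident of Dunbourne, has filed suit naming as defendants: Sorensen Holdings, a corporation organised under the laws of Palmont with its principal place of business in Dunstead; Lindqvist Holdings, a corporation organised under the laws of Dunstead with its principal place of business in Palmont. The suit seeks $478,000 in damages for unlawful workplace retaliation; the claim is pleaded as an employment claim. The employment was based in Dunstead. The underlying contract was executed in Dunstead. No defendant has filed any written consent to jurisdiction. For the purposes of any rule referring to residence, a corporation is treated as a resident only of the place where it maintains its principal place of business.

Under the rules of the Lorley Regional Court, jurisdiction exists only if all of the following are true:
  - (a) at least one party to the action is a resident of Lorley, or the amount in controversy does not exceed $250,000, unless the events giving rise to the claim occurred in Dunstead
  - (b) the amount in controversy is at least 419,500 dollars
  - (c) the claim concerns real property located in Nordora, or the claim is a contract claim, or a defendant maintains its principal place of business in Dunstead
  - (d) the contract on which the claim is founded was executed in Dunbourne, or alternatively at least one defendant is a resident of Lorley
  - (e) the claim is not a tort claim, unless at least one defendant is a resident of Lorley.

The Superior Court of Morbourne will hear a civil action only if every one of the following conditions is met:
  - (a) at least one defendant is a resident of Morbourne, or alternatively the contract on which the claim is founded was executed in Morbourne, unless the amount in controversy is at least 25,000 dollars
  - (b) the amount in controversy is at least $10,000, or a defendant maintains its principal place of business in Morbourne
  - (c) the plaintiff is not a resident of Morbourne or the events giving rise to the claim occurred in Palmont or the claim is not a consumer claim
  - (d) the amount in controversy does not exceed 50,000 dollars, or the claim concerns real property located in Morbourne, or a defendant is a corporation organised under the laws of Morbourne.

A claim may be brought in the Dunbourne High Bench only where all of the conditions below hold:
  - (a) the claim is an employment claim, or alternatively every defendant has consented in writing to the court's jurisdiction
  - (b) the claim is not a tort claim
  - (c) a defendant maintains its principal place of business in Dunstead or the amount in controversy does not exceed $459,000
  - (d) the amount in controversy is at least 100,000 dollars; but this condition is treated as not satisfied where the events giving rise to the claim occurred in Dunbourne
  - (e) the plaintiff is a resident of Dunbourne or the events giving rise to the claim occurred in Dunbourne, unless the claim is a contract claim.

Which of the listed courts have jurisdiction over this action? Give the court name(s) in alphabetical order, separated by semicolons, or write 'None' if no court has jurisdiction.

the Dunbourne High Bench

The Lorley Regional Court:
  (a) No party resides in Lorley; the amount in controversy is USD 478,000, above the USD 250,000 ceiling — every alternative fails. The proviso rescues it, though: the operative events occurred in Dunstead. Satisfied.
  (b) The amount in controversy is 478,000 dollars, which meets the USD 419,500 floor. Condition met.
  (c) Sorensen Holdings has its principal place of business in Dunstead — that alternative is enough. Met.
  (d) The contract was executed in Dunstead, not Dunbourne; no defendant resides in Lorley (they reside in Dunstead, Palmont) — no alternative holds. Not met.
  (e) The claim is an employment claim, not a tort claim. Condition met.
  → No jurisdiction.
The Superior Court of Morbourne:
  (a) No defendant resides in Morbourne (they reside in Dunstead, Palmont); the contract was executed in Dunstead, not Morbourne — every alternative fails. However, the amount in controversy is 478,000 dollars, which meets the USD 25,000 floor, so the 'unless' proviso supplies this condition. Met.
  (b) The amount in controversy is 478,000 dollars, which meets the 10,000 dollars floor, which satisfies one of the alternatives. Satisfied.
  (c) The plaintiff resides in Dunbourne, which is not Morbourne, so this disjunct is met. Satisfied.
  (d) The amount in controversy is USD 478,000, above the $50,000 ceiling; the claim does not concern real property; the corporate defendant(s) are organised in Dunstead, Palmont, not Morbourne — no alternative holds. Not satisfied.
  → No jurisdiction.
The Dunbourne High Bench:
  (a) The claim is an employment claim — that alternative is enough. Satisfied.
  (b) The claim is an employment claim, not a tort claim. Condition met.
  (c) Sorensen Holdings has its principal place of business in Dunstead, so this disjunct is met. Met.
  (d) The amount in controversy is $478,000, which meets the $100,000 floor. The exception is not triggered, since the operative events occurred in Dunstead, not Dunbourne. Condition met.
  (e) The plaintiff resides in Dunbourne, so this disjunct is met. Condition met.
  → All conditions met; jurisdiction exists.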